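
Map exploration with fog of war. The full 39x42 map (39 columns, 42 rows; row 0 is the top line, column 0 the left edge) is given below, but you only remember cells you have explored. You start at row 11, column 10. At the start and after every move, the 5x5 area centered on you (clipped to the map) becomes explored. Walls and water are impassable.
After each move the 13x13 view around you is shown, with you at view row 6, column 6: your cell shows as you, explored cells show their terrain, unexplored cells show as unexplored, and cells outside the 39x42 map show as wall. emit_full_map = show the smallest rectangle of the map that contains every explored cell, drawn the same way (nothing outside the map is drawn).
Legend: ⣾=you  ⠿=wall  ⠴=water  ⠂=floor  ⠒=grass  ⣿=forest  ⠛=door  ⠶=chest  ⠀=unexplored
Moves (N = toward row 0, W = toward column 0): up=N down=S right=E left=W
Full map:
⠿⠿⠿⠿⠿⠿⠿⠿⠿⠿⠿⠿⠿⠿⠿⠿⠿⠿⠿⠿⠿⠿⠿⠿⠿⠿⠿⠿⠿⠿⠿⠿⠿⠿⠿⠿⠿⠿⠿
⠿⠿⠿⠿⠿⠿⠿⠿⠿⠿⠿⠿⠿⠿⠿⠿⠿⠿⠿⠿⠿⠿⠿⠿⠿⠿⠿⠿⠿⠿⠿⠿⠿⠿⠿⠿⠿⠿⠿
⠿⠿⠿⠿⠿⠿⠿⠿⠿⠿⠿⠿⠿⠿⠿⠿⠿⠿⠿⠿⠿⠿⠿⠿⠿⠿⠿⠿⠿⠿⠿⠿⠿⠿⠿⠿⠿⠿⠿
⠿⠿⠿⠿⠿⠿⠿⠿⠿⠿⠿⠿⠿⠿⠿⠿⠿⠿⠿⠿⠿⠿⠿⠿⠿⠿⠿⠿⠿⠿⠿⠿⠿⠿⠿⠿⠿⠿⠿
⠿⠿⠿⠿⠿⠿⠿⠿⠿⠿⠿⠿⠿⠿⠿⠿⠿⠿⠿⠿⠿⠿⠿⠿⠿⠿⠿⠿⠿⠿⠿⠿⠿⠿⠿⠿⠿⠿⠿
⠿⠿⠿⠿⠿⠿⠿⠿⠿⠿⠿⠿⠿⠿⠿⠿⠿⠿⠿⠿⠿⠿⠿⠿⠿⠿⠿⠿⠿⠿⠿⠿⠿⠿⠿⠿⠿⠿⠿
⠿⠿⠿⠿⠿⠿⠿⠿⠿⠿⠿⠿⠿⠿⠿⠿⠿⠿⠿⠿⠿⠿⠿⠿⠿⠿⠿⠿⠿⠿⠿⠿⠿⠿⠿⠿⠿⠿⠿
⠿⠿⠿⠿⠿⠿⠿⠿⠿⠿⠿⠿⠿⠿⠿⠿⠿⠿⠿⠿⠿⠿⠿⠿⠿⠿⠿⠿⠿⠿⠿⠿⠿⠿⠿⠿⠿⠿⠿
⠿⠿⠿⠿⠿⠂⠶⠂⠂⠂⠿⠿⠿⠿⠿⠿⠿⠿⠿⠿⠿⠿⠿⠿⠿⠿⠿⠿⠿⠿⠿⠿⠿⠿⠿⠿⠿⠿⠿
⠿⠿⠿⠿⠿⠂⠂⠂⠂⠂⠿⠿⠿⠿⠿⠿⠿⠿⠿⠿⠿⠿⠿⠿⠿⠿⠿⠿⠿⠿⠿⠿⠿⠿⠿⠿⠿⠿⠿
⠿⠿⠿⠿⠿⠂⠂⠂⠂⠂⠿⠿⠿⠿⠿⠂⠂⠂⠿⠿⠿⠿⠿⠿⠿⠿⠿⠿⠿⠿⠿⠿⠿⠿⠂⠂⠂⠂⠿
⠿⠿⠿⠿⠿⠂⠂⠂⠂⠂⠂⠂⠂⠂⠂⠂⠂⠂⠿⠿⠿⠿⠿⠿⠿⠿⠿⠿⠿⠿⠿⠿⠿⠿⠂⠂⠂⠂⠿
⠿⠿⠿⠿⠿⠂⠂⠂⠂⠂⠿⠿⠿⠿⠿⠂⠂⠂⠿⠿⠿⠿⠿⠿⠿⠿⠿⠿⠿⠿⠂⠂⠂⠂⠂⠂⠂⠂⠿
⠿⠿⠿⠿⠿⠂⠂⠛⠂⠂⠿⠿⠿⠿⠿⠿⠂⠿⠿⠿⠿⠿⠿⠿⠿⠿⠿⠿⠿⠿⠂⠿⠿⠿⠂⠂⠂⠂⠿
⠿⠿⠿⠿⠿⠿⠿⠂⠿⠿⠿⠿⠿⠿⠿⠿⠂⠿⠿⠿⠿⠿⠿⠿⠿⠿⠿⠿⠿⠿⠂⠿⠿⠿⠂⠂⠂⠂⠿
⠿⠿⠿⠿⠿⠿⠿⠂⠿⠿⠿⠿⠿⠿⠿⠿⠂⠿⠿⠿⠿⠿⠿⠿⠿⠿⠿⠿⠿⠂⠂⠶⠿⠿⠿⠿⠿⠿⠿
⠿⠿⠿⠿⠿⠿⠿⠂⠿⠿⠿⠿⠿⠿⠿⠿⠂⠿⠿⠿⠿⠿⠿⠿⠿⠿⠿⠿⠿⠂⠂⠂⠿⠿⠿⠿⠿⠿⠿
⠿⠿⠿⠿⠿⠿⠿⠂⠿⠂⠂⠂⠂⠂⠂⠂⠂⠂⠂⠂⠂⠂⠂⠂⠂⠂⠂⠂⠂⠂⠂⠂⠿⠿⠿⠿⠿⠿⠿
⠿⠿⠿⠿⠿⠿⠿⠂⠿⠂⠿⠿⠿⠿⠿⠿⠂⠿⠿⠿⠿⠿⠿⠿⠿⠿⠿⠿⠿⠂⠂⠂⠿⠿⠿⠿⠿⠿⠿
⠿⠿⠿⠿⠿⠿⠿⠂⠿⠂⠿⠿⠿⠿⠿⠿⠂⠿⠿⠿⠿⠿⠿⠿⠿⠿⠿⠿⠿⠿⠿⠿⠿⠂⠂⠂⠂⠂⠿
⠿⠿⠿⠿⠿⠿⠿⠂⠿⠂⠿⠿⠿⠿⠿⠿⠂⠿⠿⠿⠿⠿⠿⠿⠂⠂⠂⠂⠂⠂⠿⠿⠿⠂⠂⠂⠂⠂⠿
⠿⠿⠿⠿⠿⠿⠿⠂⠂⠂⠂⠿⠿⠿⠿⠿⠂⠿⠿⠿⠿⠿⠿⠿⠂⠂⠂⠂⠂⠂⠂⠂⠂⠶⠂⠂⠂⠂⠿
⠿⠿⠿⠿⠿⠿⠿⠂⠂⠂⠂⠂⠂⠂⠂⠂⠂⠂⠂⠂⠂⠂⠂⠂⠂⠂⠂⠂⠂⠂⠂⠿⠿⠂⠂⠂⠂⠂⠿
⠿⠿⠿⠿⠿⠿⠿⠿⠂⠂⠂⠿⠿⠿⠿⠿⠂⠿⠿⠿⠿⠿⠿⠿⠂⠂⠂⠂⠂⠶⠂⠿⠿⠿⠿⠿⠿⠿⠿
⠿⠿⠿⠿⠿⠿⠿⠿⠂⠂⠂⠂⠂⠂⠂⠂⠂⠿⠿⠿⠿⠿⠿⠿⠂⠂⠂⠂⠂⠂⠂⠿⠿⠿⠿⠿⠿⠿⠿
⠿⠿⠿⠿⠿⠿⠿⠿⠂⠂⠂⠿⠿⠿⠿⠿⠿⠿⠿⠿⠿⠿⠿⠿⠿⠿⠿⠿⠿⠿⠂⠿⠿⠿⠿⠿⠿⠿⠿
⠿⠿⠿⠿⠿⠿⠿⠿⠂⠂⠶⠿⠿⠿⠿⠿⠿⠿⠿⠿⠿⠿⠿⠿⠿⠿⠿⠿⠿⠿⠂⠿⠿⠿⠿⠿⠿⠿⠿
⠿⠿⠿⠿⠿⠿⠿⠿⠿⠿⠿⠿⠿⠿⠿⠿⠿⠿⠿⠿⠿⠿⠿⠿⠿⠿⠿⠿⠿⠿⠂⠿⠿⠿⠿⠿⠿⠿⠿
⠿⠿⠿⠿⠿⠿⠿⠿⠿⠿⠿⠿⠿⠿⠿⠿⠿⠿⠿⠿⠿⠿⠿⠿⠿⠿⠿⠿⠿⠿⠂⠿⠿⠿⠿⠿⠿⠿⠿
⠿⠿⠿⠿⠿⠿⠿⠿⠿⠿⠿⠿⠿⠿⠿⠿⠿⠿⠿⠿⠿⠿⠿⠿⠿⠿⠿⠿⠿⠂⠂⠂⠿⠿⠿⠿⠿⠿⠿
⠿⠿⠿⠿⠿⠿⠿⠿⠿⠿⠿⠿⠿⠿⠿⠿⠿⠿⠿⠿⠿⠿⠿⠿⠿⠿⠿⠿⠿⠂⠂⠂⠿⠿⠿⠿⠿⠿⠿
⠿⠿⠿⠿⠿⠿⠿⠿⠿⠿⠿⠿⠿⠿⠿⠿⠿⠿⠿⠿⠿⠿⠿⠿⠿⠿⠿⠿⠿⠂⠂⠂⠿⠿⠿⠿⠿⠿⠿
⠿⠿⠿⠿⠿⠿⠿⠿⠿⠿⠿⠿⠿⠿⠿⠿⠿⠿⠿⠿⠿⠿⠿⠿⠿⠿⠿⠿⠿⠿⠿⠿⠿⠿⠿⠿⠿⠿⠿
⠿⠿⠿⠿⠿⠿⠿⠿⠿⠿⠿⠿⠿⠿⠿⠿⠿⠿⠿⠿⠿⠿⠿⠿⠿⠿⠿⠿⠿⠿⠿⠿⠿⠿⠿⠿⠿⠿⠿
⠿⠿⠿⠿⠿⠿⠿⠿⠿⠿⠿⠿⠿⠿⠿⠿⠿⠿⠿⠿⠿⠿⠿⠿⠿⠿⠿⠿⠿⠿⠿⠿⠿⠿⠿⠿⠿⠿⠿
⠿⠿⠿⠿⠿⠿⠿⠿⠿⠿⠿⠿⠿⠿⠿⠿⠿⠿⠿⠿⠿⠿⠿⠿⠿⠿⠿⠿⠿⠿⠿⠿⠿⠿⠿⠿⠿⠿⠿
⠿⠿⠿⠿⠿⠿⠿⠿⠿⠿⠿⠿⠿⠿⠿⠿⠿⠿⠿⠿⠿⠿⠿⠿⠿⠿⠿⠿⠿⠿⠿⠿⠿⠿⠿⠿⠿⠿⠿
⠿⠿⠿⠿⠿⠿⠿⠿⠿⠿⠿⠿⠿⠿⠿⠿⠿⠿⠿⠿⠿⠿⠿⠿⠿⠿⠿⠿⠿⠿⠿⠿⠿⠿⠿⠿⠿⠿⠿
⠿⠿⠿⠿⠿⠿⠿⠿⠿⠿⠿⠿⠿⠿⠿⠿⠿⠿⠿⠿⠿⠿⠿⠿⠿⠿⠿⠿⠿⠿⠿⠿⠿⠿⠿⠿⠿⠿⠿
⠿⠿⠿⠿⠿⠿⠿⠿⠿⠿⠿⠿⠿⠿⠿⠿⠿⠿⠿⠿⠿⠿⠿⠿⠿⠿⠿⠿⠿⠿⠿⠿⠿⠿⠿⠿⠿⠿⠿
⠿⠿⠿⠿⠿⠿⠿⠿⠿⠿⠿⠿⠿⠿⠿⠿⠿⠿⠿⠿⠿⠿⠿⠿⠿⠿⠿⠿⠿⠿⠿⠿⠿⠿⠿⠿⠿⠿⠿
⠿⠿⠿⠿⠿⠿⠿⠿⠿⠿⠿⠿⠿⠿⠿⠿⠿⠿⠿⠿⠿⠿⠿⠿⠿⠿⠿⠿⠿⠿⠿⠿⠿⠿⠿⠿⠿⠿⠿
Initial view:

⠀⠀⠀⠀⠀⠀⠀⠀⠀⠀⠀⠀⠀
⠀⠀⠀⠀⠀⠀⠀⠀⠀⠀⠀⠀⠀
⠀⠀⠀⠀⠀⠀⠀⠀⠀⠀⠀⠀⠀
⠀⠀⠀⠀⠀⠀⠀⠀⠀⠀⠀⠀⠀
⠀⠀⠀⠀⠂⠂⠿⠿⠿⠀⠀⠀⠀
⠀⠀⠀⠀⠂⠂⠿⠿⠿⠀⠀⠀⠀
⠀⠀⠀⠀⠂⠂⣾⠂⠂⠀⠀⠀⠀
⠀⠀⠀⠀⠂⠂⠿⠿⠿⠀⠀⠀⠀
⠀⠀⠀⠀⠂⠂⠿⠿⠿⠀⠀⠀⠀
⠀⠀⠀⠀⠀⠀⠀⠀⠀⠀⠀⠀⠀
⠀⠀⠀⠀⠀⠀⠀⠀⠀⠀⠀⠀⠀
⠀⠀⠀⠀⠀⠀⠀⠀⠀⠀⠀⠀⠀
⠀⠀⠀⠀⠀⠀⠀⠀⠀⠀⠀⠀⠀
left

⠀⠀⠀⠀⠀⠀⠀⠀⠀⠀⠀⠀⠀
⠀⠀⠀⠀⠀⠀⠀⠀⠀⠀⠀⠀⠀
⠀⠀⠀⠀⠀⠀⠀⠀⠀⠀⠀⠀⠀
⠀⠀⠀⠀⠀⠀⠀⠀⠀⠀⠀⠀⠀
⠀⠀⠀⠀⠂⠂⠂⠿⠿⠿⠀⠀⠀
⠀⠀⠀⠀⠂⠂⠂⠿⠿⠿⠀⠀⠀
⠀⠀⠀⠀⠂⠂⣾⠂⠂⠂⠀⠀⠀
⠀⠀⠀⠀⠂⠂⠂⠿⠿⠿⠀⠀⠀
⠀⠀⠀⠀⠛⠂⠂⠿⠿⠿⠀⠀⠀
⠀⠀⠀⠀⠀⠀⠀⠀⠀⠀⠀⠀⠀
⠀⠀⠀⠀⠀⠀⠀⠀⠀⠀⠀⠀⠀
⠀⠀⠀⠀⠀⠀⠀⠀⠀⠀⠀⠀⠀
⠀⠀⠀⠀⠀⠀⠀⠀⠀⠀⠀⠀⠀

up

⠀⠀⠀⠀⠀⠀⠀⠀⠀⠀⠀⠀⠀
⠀⠀⠀⠀⠀⠀⠀⠀⠀⠀⠀⠀⠀
⠀⠀⠀⠀⠀⠀⠀⠀⠀⠀⠀⠀⠀
⠀⠀⠀⠀⠀⠀⠀⠀⠀⠀⠀⠀⠀
⠀⠀⠀⠀⠂⠂⠂⠿⠿⠀⠀⠀⠀
⠀⠀⠀⠀⠂⠂⠂⠿⠿⠿⠀⠀⠀
⠀⠀⠀⠀⠂⠂⣾⠿⠿⠿⠀⠀⠀
⠀⠀⠀⠀⠂⠂⠂⠂⠂⠂⠀⠀⠀
⠀⠀⠀⠀⠂⠂⠂⠿⠿⠿⠀⠀⠀
⠀⠀⠀⠀⠛⠂⠂⠿⠿⠿⠀⠀⠀
⠀⠀⠀⠀⠀⠀⠀⠀⠀⠀⠀⠀⠀
⠀⠀⠀⠀⠀⠀⠀⠀⠀⠀⠀⠀⠀
⠀⠀⠀⠀⠀⠀⠀⠀⠀⠀⠀⠀⠀

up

⠀⠀⠀⠀⠀⠀⠀⠀⠀⠀⠀⠀⠀
⠀⠀⠀⠀⠀⠀⠀⠀⠀⠀⠀⠀⠀
⠀⠀⠀⠀⠀⠀⠀⠀⠀⠀⠀⠀⠀
⠀⠀⠀⠀⠀⠀⠀⠀⠀⠀⠀⠀⠀
⠀⠀⠀⠀⠿⠿⠿⠿⠿⠀⠀⠀⠀
⠀⠀⠀⠀⠂⠂⠂⠿⠿⠀⠀⠀⠀
⠀⠀⠀⠀⠂⠂⣾⠿⠿⠿⠀⠀⠀
⠀⠀⠀⠀⠂⠂⠂⠿⠿⠿⠀⠀⠀
⠀⠀⠀⠀⠂⠂⠂⠂⠂⠂⠀⠀⠀
⠀⠀⠀⠀⠂⠂⠂⠿⠿⠿⠀⠀⠀
⠀⠀⠀⠀⠛⠂⠂⠿⠿⠿⠀⠀⠀
⠀⠀⠀⠀⠀⠀⠀⠀⠀⠀⠀⠀⠀
⠀⠀⠀⠀⠀⠀⠀⠀⠀⠀⠀⠀⠀

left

⠀⠀⠀⠀⠀⠀⠀⠀⠀⠀⠀⠀⠀
⠀⠀⠀⠀⠀⠀⠀⠀⠀⠀⠀⠀⠀
⠀⠀⠀⠀⠀⠀⠀⠀⠀⠀⠀⠀⠀
⠀⠀⠀⠀⠀⠀⠀⠀⠀⠀⠀⠀⠀
⠀⠀⠀⠀⠿⠿⠿⠿⠿⠿⠀⠀⠀
⠀⠀⠀⠀⠶⠂⠂⠂⠿⠿⠀⠀⠀
⠀⠀⠀⠀⠂⠂⣾⠂⠿⠿⠿⠀⠀
⠀⠀⠀⠀⠂⠂⠂⠂⠿⠿⠿⠀⠀
⠀⠀⠀⠀⠂⠂⠂⠂⠂⠂⠂⠀⠀
⠀⠀⠀⠀⠀⠂⠂⠂⠿⠿⠿⠀⠀
⠀⠀⠀⠀⠀⠛⠂⠂⠿⠿⠿⠀⠀
⠀⠀⠀⠀⠀⠀⠀⠀⠀⠀⠀⠀⠀
⠀⠀⠀⠀⠀⠀⠀⠀⠀⠀⠀⠀⠀

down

⠀⠀⠀⠀⠀⠀⠀⠀⠀⠀⠀⠀⠀
⠀⠀⠀⠀⠀⠀⠀⠀⠀⠀⠀⠀⠀
⠀⠀⠀⠀⠀⠀⠀⠀⠀⠀⠀⠀⠀
⠀⠀⠀⠀⠿⠿⠿⠿⠿⠿⠀⠀⠀
⠀⠀⠀⠀⠶⠂⠂⠂⠿⠿⠀⠀⠀
⠀⠀⠀⠀⠂⠂⠂⠂⠿⠿⠿⠀⠀
⠀⠀⠀⠀⠂⠂⣾⠂⠿⠿⠿⠀⠀
⠀⠀⠀⠀⠂⠂⠂⠂⠂⠂⠂⠀⠀
⠀⠀⠀⠀⠂⠂⠂⠂⠿⠿⠿⠀⠀
⠀⠀⠀⠀⠀⠛⠂⠂⠿⠿⠿⠀⠀
⠀⠀⠀⠀⠀⠀⠀⠀⠀⠀⠀⠀⠀
⠀⠀⠀⠀⠀⠀⠀⠀⠀⠀⠀⠀⠀
⠀⠀⠀⠀⠀⠀⠀⠀⠀⠀⠀⠀⠀

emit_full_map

⠿⠿⠿⠿⠿⠿⠀
⠶⠂⠂⠂⠿⠿⠀
⠂⠂⠂⠂⠿⠿⠿
⠂⠂⣾⠂⠿⠿⠿
⠂⠂⠂⠂⠂⠂⠂
⠂⠂⠂⠂⠿⠿⠿
⠀⠛⠂⠂⠿⠿⠿

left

⠀⠀⠀⠀⠀⠀⠀⠀⠀⠀⠀⠀⠀
⠀⠀⠀⠀⠀⠀⠀⠀⠀⠀⠀⠀⠀
⠀⠀⠀⠀⠀⠀⠀⠀⠀⠀⠀⠀⠀
⠀⠀⠀⠀⠀⠿⠿⠿⠿⠿⠿⠀⠀
⠀⠀⠀⠀⠂⠶⠂⠂⠂⠿⠿⠀⠀
⠀⠀⠀⠀⠂⠂⠂⠂⠂⠿⠿⠿⠀
⠀⠀⠀⠀⠂⠂⣾⠂⠂⠿⠿⠿⠀
⠀⠀⠀⠀⠂⠂⠂⠂⠂⠂⠂⠂⠀
⠀⠀⠀⠀⠂⠂⠂⠂⠂⠿⠿⠿⠀
⠀⠀⠀⠀⠀⠀⠛⠂⠂⠿⠿⠿⠀
⠀⠀⠀⠀⠀⠀⠀⠀⠀⠀⠀⠀⠀
⠀⠀⠀⠀⠀⠀⠀⠀⠀⠀⠀⠀⠀
⠀⠀⠀⠀⠀⠀⠀⠀⠀⠀⠀⠀⠀

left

⠀⠀⠀⠀⠀⠀⠀⠀⠀⠀⠀⠀⠀
⠀⠀⠀⠀⠀⠀⠀⠀⠀⠀⠀⠀⠀
⠀⠀⠀⠀⠀⠀⠀⠀⠀⠀⠀⠀⠀
⠀⠀⠀⠀⠀⠀⠿⠿⠿⠿⠿⠿⠀
⠀⠀⠀⠀⠿⠂⠶⠂⠂⠂⠿⠿⠀
⠀⠀⠀⠀⠿⠂⠂⠂⠂⠂⠿⠿⠿
⠀⠀⠀⠀⠿⠂⣾⠂⠂⠂⠿⠿⠿
⠀⠀⠀⠀⠿⠂⠂⠂⠂⠂⠂⠂⠂
⠀⠀⠀⠀⠿⠂⠂⠂⠂⠂⠿⠿⠿
⠀⠀⠀⠀⠀⠀⠀⠛⠂⠂⠿⠿⠿
⠀⠀⠀⠀⠀⠀⠀⠀⠀⠀⠀⠀⠀
⠀⠀⠀⠀⠀⠀⠀⠀⠀⠀⠀⠀⠀
⠀⠀⠀⠀⠀⠀⠀⠀⠀⠀⠀⠀⠀

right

⠀⠀⠀⠀⠀⠀⠀⠀⠀⠀⠀⠀⠀
⠀⠀⠀⠀⠀⠀⠀⠀⠀⠀⠀⠀⠀
⠀⠀⠀⠀⠀⠀⠀⠀⠀⠀⠀⠀⠀
⠀⠀⠀⠀⠀⠿⠿⠿⠿⠿⠿⠀⠀
⠀⠀⠀⠿⠂⠶⠂⠂⠂⠿⠿⠀⠀
⠀⠀⠀⠿⠂⠂⠂⠂⠂⠿⠿⠿⠀
⠀⠀⠀⠿⠂⠂⣾⠂⠂⠿⠿⠿⠀
⠀⠀⠀⠿⠂⠂⠂⠂⠂⠂⠂⠂⠀
⠀⠀⠀⠿⠂⠂⠂⠂⠂⠿⠿⠿⠀
⠀⠀⠀⠀⠀⠀⠛⠂⠂⠿⠿⠿⠀
⠀⠀⠀⠀⠀⠀⠀⠀⠀⠀⠀⠀⠀
⠀⠀⠀⠀⠀⠀⠀⠀⠀⠀⠀⠀⠀
⠀⠀⠀⠀⠀⠀⠀⠀⠀⠀⠀⠀⠀

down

⠀⠀⠀⠀⠀⠀⠀⠀⠀⠀⠀⠀⠀
⠀⠀⠀⠀⠀⠀⠀⠀⠀⠀⠀⠀⠀
⠀⠀⠀⠀⠀⠿⠿⠿⠿⠿⠿⠀⠀
⠀⠀⠀⠿⠂⠶⠂⠂⠂⠿⠿⠀⠀
⠀⠀⠀⠿⠂⠂⠂⠂⠂⠿⠿⠿⠀
⠀⠀⠀⠿⠂⠂⠂⠂⠂⠿⠿⠿⠀
⠀⠀⠀⠿⠂⠂⣾⠂⠂⠂⠂⠂⠀
⠀⠀⠀⠿⠂⠂⠂⠂⠂⠿⠿⠿⠀
⠀⠀⠀⠀⠂⠂⠛⠂⠂⠿⠿⠿⠀
⠀⠀⠀⠀⠀⠀⠀⠀⠀⠀⠀⠀⠀
⠀⠀⠀⠀⠀⠀⠀⠀⠀⠀⠀⠀⠀
⠀⠀⠀⠀⠀⠀⠀⠀⠀⠀⠀⠀⠀
⠀⠀⠀⠀⠀⠀⠀⠀⠀⠀⠀⠀⠀

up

⠀⠀⠀⠀⠀⠀⠀⠀⠀⠀⠀⠀⠀
⠀⠀⠀⠀⠀⠀⠀⠀⠀⠀⠀⠀⠀
⠀⠀⠀⠀⠀⠀⠀⠀⠀⠀⠀⠀⠀
⠀⠀⠀⠀⠀⠿⠿⠿⠿⠿⠿⠀⠀
⠀⠀⠀⠿⠂⠶⠂⠂⠂⠿⠿⠀⠀
⠀⠀⠀⠿⠂⠂⠂⠂⠂⠿⠿⠿⠀
⠀⠀⠀⠿⠂⠂⣾⠂⠂⠿⠿⠿⠀
⠀⠀⠀⠿⠂⠂⠂⠂⠂⠂⠂⠂⠀
⠀⠀⠀⠿⠂⠂⠂⠂⠂⠿⠿⠿⠀
⠀⠀⠀⠀⠂⠂⠛⠂⠂⠿⠿⠿⠀
⠀⠀⠀⠀⠀⠀⠀⠀⠀⠀⠀⠀⠀
⠀⠀⠀⠀⠀⠀⠀⠀⠀⠀⠀⠀⠀
⠀⠀⠀⠀⠀⠀⠀⠀⠀⠀⠀⠀⠀

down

⠀⠀⠀⠀⠀⠀⠀⠀⠀⠀⠀⠀⠀
⠀⠀⠀⠀⠀⠀⠀⠀⠀⠀⠀⠀⠀
⠀⠀⠀⠀⠀⠿⠿⠿⠿⠿⠿⠀⠀
⠀⠀⠀⠿⠂⠶⠂⠂⠂⠿⠿⠀⠀
⠀⠀⠀⠿⠂⠂⠂⠂⠂⠿⠿⠿⠀
⠀⠀⠀⠿⠂⠂⠂⠂⠂⠿⠿⠿⠀
⠀⠀⠀⠿⠂⠂⣾⠂⠂⠂⠂⠂⠀
⠀⠀⠀⠿⠂⠂⠂⠂⠂⠿⠿⠿⠀
⠀⠀⠀⠀⠂⠂⠛⠂⠂⠿⠿⠿⠀
⠀⠀⠀⠀⠀⠀⠀⠀⠀⠀⠀⠀⠀
⠀⠀⠀⠀⠀⠀⠀⠀⠀⠀⠀⠀⠀
⠀⠀⠀⠀⠀⠀⠀⠀⠀⠀⠀⠀⠀
⠀⠀⠀⠀⠀⠀⠀⠀⠀⠀⠀⠀⠀

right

⠀⠀⠀⠀⠀⠀⠀⠀⠀⠀⠀⠀⠀
⠀⠀⠀⠀⠀⠀⠀⠀⠀⠀⠀⠀⠀
⠀⠀⠀⠀⠿⠿⠿⠿⠿⠿⠀⠀⠀
⠀⠀⠿⠂⠶⠂⠂⠂⠿⠿⠀⠀⠀
⠀⠀⠿⠂⠂⠂⠂⠂⠿⠿⠿⠀⠀
⠀⠀⠿⠂⠂⠂⠂⠂⠿⠿⠿⠀⠀
⠀⠀⠿⠂⠂⠂⣾⠂⠂⠂⠂⠀⠀
⠀⠀⠿⠂⠂⠂⠂⠂⠿⠿⠿⠀⠀
⠀⠀⠀⠂⠂⠛⠂⠂⠿⠿⠿⠀⠀
⠀⠀⠀⠀⠀⠀⠀⠀⠀⠀⠀⠀⠀
⠀⠀⠀⠀⠀⠀⠀⠀⠀⠀⠀⠀⠀
⠀⠀⠀⠀⠀⠀⠀⠀⠀⠀⠀⠀⠀
⠀⠀⠀⠀⠀⠀⠀⠀⠀⠀⠀⠀⠀

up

⠀⠀⠀⠀⠀⠀⠀⠀⠀⠀⠀⠀⠀
⠀⠀⠀⠀⠀⠀⠀⠀⠀⠀⠀⠀⠀
⠀⠀⠀⠀⠀⠀⠀⠀⠀⠀⠀⠀⠀
⠀⠀⠀⠀⠿⠿⠿⠿⠿⠿⠀⠀⠀
⠀⠀⠿⠂⠶⠂⠂⠂⠿⠿⠀⠀⠀
⠀⠀⠿⠂⠂⠂⠂⠂⠿⠿⠿⠀⠀
⠀⠀⠿⠂⠂⠂⣾⠂⠿⠿⠿⠀⠀
⠀⠀⠿⠂⠂⠂⠂⠂⠂⠂⠂⠀⠀
⠀⠀⠿⠂⠂⠂⠂⠂⠿⠿⠿⠀⠀
⠀⠀⠀⠂⠂⠛⠂⠂⠿⠿⠿⠀⠀
⠀⠀⠀⠀⠀⠀⠀⠀⠀⠀⠀⠀⠀
⠀⠀⠀⠀⠀⠀⠀⠀⠀⠀⠀⠀⠀
⠀⠀⠀⠀⠀⠀⠀⠀⠀⠀⠀⠀⠀

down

⠀⠀⠀⠀⠀⠀⠀⠀⠀⠀⠀⠀⠀
⠀⠀⠀⠀⠀⠀⠀⠀⠀⠀⠀⠀⠀
⠀⠀⠀⠀⠿⠿⠿⠿⠿⠿⠀⠀⠀
⠀⠀⠿⠂⠶⠂⠂⠂⠿⠿⠀⠀⠀
⠀⠀⠿⠂⠂⠂⠂⠂⠿⠿⠿⠀⠀
⠀⠀⠿⠂⠂⠂⠂⠂⠿⠿⠿⠀⠀
⠀⠀⠿⠂⠂⠂⣾⠂⠂⠂⠂⠀⠀
⠀⠀⠿⠂⠂⠂⠂⠂⠿⠿⠿⠀⠀
⠀⠀⠀⠂⠂⠛⠂⠂⠿⠿⠿⠀⠀
⠀⠀⠀⠀⠀⠀⠀⠀⠀⠀⠀⠀⠀
⠀⠀⠀⠀⠀⠀⠀⠀⠀⠀⠀⠀⠀
⠀⠀⠀⠀⠀⠀⠀⠀⠀⠀⠀⠀⠀
⠀⠀⠀⠀⠀⠀⠀⠀⠀⠀⠀⠀⠀

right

⠀⠀⠀⠀⠀⠀⠀⠀⠀⠀⠀⠀⠀
⠀⠀⠀⠀⠀⠀⠀⠀⠀⠀⠀⠀⠀
⠀⠀⠀⠿⠿⠿⠿⠿⠿⠀⠀⠀⠀
⠀⠿⠂⠶⠂⠂⠂⠿⠿⠀⠀⠀⠀
⠀⠿⠂⠂⠂⠂⠂⠿⠿⠿⠀⠀⠀
⠀⠿⠂⠂⠂⠂⠂⠿⠿⠿⠀⠀⠀
⠀⠿⠂⠂⠂⠂⣾⠂⠂⠂⠀⠀⠀
⠀⠿⠂⠂⠂⠂⠂⠿⠿⠿⠀⠀⠀
⠀⠀⠂⠂⠛⠂⠂⠿⠿⠿⠀⠀⠀
⠀⠀⠀⠀⠀⠀⠀⠀⠀⠀⠀⠀⠀
⠀⠀⠀⠀⠀⠀⠀⠀⠀⠀⠀⠀⠀
⠀⠀⠀⠀⠀⠀⠀⠀⠀⠀⠀⠀⠀
⠀⠀⠀⠀⠀⠀⠀⠀⠀⠀⠀⠀⠀

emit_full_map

⠀⠀⠿⠿⠿⠿⠿⠿⠀
⠿⠂⠶⠂⠂⠂⠿⠿⠀
⠿⠂⠂⠂⠂⠂⠿⠿⠿
⠿⠂⠂⠂⠂⠂⠿⠿⠿
⠿⠂⠂⠂⠂⣾⠂⠂⠂
⠿⠂⠂⠂⠂⠂⠿⠿⠿
⠀⠂⠂⠛⠂⠂⠿⠿⠿


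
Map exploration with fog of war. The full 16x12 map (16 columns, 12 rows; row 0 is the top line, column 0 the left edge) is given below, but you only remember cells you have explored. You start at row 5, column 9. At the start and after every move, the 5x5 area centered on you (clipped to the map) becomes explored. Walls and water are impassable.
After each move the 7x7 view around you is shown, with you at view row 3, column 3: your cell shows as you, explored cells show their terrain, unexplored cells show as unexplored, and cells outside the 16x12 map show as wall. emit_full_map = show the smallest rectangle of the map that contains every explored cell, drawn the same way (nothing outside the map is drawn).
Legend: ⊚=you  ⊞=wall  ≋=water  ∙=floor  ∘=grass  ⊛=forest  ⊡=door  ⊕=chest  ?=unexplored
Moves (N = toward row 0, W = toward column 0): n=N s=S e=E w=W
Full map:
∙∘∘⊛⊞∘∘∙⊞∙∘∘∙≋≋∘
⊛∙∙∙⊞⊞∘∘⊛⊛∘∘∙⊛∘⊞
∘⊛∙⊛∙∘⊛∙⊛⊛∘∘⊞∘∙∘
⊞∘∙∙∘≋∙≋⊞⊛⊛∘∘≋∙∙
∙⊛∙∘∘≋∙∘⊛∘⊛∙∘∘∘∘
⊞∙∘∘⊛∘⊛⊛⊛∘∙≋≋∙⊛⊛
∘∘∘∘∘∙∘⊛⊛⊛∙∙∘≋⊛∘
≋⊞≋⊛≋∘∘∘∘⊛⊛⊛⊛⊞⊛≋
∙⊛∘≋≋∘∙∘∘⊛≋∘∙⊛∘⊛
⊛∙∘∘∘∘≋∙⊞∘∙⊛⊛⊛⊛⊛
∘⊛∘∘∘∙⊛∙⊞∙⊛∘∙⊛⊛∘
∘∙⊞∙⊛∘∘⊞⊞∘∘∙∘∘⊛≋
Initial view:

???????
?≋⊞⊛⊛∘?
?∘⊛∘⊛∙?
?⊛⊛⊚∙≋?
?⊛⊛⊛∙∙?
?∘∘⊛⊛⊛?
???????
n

???????
?∙⊛⊛∘∘?
?≋⊞⊛⊛∘?
?∘⊛⊚⊛∙?
?⊛⊛∘∙≋?
?⊛⊛⊛∙∙?
?∘∘⊛⊛⊛?

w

???????
?⊛∙⊛⊛∘∘
?∙≋⊞⊛⊛∘
?∙∘⊚∘⊛∙
?⊛⊛⊛∘∙≋
?∘⊛⊛⊛∙∙
??∘∘⊛⊛⊛

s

?⊛∙⊛⊛∘∘
?∙≋⊞⊛⊛∘
?∙∘⊛∘⊛∙
?⊛⊛⊚∘∙≋
?∘⊛⊛⊛∙∙
?∘∘∘⊛⊛⊛
???????

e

⊛∙⊛⊛∘∘?
∙≋⊞⊛⊛∘?
∙∘⊛∘⊛∙?
⊛⊛⊛⊚∙≋?
∘⊛⊛⊛∙∙?
∘∘∘⊛⊛⊛?
???????

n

???????
⊛∙⊛⊛∘∘?
∙≋⊞⊛⊛∘?
∙∘⊛⊚⊛∙?
⊛⊛⊛∘∙≋?
∘⊛⊛⊛∙∙?
∘∘∘⊛⊛⊛?

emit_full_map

⊛∙⊛⊛∘∘
∙≋⊞⊛⊛∘
∙∘⊛⊚⊛∙
⊛⊛⊛∘∙≋
∘⊛⊛⊛∙∙
∘∘∘⊛⊛⊛

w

???????
?⊛∙⊛⊛∘∘
?∙≋⊞⊛⊛∘
?∙∘⊚∘⊛∙
?⊛⊛⊛∘∙≋
?∘⊛⊛⊛∙∙
?∘∘∘⊛⊛⊛

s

?⊛∙⊛⊛∘∘
?∙≋⊞⊛⊛∘
?∙∘⊛∘⊛∙
?⊛⊛⊚∘∙≋
?∘⊛⊛⊛∙∙
?∘∘∘⊛⊛⊛
???????

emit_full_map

⊛∙⊛⊛∘∘
∙≋⊞⊛⊛∘
∙∘⊛∘⊛∙
⊛⊛⊚∘∙≋
∘⊛⊛⊛∙∙
∘∘∘⊛⊛⊛


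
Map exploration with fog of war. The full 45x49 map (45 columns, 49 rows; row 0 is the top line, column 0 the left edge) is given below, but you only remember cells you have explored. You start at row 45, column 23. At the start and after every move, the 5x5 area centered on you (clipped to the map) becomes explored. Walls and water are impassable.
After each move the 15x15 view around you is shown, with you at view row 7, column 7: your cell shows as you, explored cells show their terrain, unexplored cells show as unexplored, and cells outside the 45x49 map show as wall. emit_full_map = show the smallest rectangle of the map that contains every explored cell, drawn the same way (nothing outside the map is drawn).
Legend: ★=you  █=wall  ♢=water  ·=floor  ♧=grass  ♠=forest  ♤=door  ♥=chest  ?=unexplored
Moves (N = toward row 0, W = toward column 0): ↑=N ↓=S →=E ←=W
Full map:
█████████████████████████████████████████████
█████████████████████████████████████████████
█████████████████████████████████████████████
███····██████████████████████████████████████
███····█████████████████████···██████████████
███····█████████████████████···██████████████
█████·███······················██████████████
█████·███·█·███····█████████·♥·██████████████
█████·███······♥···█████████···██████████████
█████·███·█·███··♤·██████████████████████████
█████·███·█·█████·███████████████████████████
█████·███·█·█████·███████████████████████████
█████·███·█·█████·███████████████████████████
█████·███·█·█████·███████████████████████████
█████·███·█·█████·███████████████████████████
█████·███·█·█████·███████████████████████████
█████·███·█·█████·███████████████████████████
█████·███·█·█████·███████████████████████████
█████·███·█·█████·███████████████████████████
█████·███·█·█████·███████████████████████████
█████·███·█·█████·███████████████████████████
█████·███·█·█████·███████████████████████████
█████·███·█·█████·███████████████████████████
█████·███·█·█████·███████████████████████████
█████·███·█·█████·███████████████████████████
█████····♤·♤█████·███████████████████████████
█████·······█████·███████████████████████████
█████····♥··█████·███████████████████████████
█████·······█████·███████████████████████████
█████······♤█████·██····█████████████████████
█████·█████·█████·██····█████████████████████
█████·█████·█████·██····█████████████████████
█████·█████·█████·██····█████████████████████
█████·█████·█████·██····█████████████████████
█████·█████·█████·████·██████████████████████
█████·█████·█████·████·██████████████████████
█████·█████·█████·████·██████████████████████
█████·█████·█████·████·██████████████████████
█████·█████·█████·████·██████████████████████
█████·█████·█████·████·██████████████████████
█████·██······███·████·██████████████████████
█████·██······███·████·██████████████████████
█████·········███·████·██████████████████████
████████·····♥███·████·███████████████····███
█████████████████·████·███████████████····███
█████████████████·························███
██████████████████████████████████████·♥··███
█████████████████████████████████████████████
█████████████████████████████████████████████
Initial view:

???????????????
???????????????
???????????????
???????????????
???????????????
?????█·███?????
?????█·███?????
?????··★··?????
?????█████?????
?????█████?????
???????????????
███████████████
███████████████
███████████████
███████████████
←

???????????????
???????????????
???????????????
???????????????
???????????????
?????██·███????
?????██·███????
?????··★···????
?????██████????
?????██████????
???????????????
███████████████
███████████████
███████████████
███████████████

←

???????????????
???????????????
???????????????
???????????????
???????????????
?????███·███???
?????███·███???
?????··★····???
?????███████???
?????███████???
???????????????
███████████████
███████████████
███████████████
███████████████

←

???????????????
???????????????
???????????????
???????????????
???????????????
?????████·███??
?????████·███??
?????··★·····??
?????████████??
?????████████??
???????????????
███████████████
███████████████
███████████████
███████████████

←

???????????????
???????????????
???????????????
???????????????
???????????????
?????·████·███?
?????·████·███?
?????··★······?
?????█████████?
?????█████████?
???????????????
███████████████
███████████████
███████████████
███████████████

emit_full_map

·████·███
·████·███
··★······
█████████
█████████

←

???????????????
???????????????
???????????????
???????????????
???????????????
?????█·████·███
?????█·████·███
?????█·★·······
?????██████████
?????██████████
???????????????
███████████████
███████████████
███████████████
███████████████

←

???????????????
???????????????
???????????????
???????????????
???????????????
?????██·████·██
?????██·████·██
?????██★·······
?????██████████
?????██████████
???????????????
███████████████
███████████████
███████████████
███████████████

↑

???????????????
???????????????
???????????????
???????????????
???????????????
?????██·██?????
?????██·████·██
?????██★████·██
?????██········
?????██████████
?????██████████
???????????????
███████████████
███████████████
███████████████

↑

???????????????
???????????????
???????????????
???????????????
???????????????
?????██·██?????
?????██·██?????
?????██★████·██
?????██·████·██
?????██········
?????██████████
?????██████████
???????????????
███████████████
███████████████

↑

???????????????
???????????????
???????????????
???????????????
???????????????
?????██·██?????
?????██·██?????
?????██★██?????
?????██·████·██
?????██·████·██
?????██········
?????██████████
?????██████████
???????????????
███████████████

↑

???????????????
???????????????
???????????????
???????????????
???????????????
?????██·██?????
?????██·██?????
?????██★██?????
?????██·██?????
?????██·████·██
?????██·████·██
?????██········
?????██████████
?????██████████
???????????????

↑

???????????????
???????????????
???????????????
???????????????
???????????????
?????██·██?????
?????██·██?????
?????██★██?????
?????██·██?????
?????██·██?????
?????██·████·██
?????██·████·██
?????██········
?????██████████
?????██████████

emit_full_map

██·██??????
██·██??????
██★██??????
██·██??????
██·██??????
██·████·███
██·████·███
██·········
███████████
███████████


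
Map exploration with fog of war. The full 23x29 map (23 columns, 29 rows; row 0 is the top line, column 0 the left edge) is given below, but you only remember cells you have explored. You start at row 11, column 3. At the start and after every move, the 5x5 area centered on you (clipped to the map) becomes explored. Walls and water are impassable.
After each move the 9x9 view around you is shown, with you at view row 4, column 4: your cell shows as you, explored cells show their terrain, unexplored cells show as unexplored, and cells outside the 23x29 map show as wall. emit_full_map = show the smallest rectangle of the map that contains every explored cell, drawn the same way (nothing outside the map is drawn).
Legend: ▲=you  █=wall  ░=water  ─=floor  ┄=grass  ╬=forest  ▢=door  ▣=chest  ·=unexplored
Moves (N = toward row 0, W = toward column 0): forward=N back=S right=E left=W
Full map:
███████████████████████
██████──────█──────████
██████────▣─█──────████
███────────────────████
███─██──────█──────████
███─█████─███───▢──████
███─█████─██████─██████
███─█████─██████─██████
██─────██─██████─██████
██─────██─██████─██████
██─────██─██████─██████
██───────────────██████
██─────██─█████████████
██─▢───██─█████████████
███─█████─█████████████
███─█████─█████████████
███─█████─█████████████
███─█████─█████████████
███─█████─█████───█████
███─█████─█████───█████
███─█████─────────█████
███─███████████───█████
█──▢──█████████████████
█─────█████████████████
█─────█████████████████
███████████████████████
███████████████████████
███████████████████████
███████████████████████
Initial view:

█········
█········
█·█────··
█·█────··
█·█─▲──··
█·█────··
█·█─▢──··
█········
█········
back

█········
█·█────··
█·█────··
█·█────··
█·█─▲──··
█·█─▢──··
█·██─██··
█········
█········

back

█·█────··
█·█────··
█·█────··
█·█────··
█·█─▲──··
█·██─██··
█·██─██··
█········
█········

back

█·█────··
█·█────··
█·█────··
█·█─▢──··
█·██▲██··
█·██─██··
█·██─██··
█········
█········

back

█·█────··
█·█────··
█·█─▢──··
█·██─██··
█·██▲██··
█·██─██··
█·██─██··
█········
█········

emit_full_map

█────
█────
█────
█────
█─▢──
██─██
██▲██
██─██
██─██

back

█·█────··
█·█─▢──··
█·██─██··
█·██─██··
█·██▲██··
█·██─██··
█·██─██··
█········
█········

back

█·█─▢──··
█·██─██··
█·██─██··
█·██─██··
█·██▲██··
█·██─██··
█·██─██··
█········
█········

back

█·██─██··
█·██─██··
█·██─██··
█·██─██··
█·██▲██··
█·██─██··
█·██─██··
█········
█········

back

█·██─██··
█·██─██··
█·██─██··
█·██─██··
█·██▲██··
█·██─██··
█·██─██··
█········
█········

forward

█·██─██··
█·██─██··
█·██─██··
█·██─██··
█·██▲██··
█·██─██··
█·██─██··
█·██─██··
█········

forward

█·█─▢──··
█·██─██··
█·██─██··
█·██─██··
█·██▲██··
█·██─██··
█·██─██··
█·██─██··
█·██─██··

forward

█·█────··
█·█─▢──··
█·██─██··
█·██─██··
█·██▲██··
█·██─██··
█·██─██··
█·██─██··
█·██─██··

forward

█·█────··
█·█────··
█·█─▢──··
█·██─██··
█·██▲██··
█·██─██··
█·██─██··
█·██─██··
█·██─██··

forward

█·█────··
█·█────··
█·█────··
█·█─▢──··
█·██▲██··
█·██─██··
█·██─██··
█·██─██··
█·██─██··

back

█·█────··
█·█────··
█·█─▢──··
█·██─██··
█·██▲██··
█·██─██··
█·██─██··
█·██─██··
█·██─██··

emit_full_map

█────
█────
█────
█────
█─▢──
██─██
██▲██
██─██
██─██
██─██
██─██
██─██
██─██

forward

█·█────··
█·█────··
█·█────··
█·█─▢──··
█·██▲██··
█·██─██··
█·██─██··
█·██─██··
█·██─██··

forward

█·█────··
█·█────··
█·█────··
█·█────··
█·█─▲──··
█·██─██··
█·██─██··
█·██─██··
█·██─██··

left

██·█────·
██·█────·
████────·
████────·
████▲▢──·
█████─██·
█████─██·
██·██─██·
██·██─██·

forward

██·······
██·█────·
████────·
████────·
████▲───·
████─▢──·
█████─██·
█████─██·
██·██─██·

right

█········
█·█────··
███────··
███────··
███─▲──··
███─▢──··
████─██··
████─██··
█·██─██··

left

██·······
██·█────·
████────·
████────·
████▲───·
████─▢──·
█████─██·
█████─██·
██·██─██·

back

██·█────·
████────·
████────·
████────·
████▲▢──·
█████─██·
█████─██·
██·██─██·
██·██─██·

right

█·█────··
███────··
███────··
███────··
███─▲──··
████─██··
████─██··
█·██─██··
█·██─██··

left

██·█────·
████────·
████────·
████────·
████▲▢──·
█████─██·
█████─██·
██·██─██·
██·██─██·

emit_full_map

·█────
██────
██────
██────
██▲▢──
███─██
███─██
·██─██
·██─██
·██─██
·██─██
·██─██
·██─██

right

█·█────··
███────··
███────··
███────··
███─▲──··
████─██··
████─██··
█·██─██··
█·██─██··


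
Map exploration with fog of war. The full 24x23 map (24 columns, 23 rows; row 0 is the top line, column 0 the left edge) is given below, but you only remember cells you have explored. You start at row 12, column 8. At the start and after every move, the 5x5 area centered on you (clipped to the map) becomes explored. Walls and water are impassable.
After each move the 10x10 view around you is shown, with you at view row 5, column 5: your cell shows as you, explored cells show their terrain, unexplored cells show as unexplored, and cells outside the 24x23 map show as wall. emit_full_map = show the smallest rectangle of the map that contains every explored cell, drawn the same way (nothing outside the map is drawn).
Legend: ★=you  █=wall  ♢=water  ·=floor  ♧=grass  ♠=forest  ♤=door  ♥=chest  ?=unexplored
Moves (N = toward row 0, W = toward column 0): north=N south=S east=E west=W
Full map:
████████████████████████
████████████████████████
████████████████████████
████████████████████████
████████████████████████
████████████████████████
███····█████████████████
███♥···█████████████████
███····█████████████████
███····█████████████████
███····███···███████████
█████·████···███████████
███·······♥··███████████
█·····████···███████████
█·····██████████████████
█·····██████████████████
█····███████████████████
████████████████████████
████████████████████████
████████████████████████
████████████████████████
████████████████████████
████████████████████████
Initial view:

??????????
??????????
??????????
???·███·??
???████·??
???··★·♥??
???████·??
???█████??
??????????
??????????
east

??????????
??????????
??????????
??·███··??
??████··??
??···★♥·??
??████··??
??██████??
??????????
??????????

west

??????????
??????????
??????????
???·███··?
???████··?
???··★·♥·?
???████··?
???██████?
??????????
??????????

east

??????????
??????????
??????????
??·███··??
??████··??
??···★♥·??
??████··??
??██████??
??????????
??????????

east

??????????
??????????
??????????
?·███···??
?████···??
?····★··??
?████···??
?███████??
??????????
??????????

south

??????????
??????????
?·███···??
?████···??
?····♥··??
?████★··??
?███████??
???█████??
??????????
??????????

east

??????????
??????????
·███···???
████···█??
····♥··█??
████·★·█??
████████??
??██████??
??????????
??????????

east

??????????
??????????
███···????
███···██??
···♥··██??
███··★██??
████████??
?███████??
??????????
??????????

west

??????????
??????????
·███···???
████···██?
····♥··██?
████·★·██?
█████████?
??███████?
??????????
??????????

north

??????????
??????????
??????????
·███···█??
████···██?
····♥★·██?
████···██?
█████████?
??███████?
??????????

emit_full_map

·███···█?
████···██
····♥★·██
████···██
█████████
??███████

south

??????????
??????????
·███···█??
████···██?
····♥··██?
████·★·██?
█████████?
??███████?
??????????
??????????

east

??????????
??????????
███···█???
███···██??
···♥··██??
███··★██??
████████??
?███████??
??????????
??????????

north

??????????
??????????
??????????
███···██??
███···██??
···♥·★██??
███···██??
████████??
?███████??
??????????

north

??????????
??????????
??????????
???█████??
███···██??
███··★██??
···♥··██??
███···██??
████████??
?███████??

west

??????????
??????????
??????????
???██████?
·███···██?
████·★·██?
····♥··██?
████···██?
█████████?
??███████?

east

??????????
??????????
??????????
??██████??
███···██??
███··★██??
···♥··██??
███···██??
████████??
?███████??

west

??????????
??????????
??????????
???██████?
·███···██?
████·★·██?
····♥··██?
████···██?
█████████?
??███████?

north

??????????
??????????
??????????
???█████??
???██████?
·███·★·██?
████···██?
····♥··██?
████···██?
█████████?

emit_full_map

???█████?
???██████
·███·★·██
████···██
····♥··██
████···██
█████████
??███████

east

??????????
??????????
??????????
??██████??
??██████??
███··★██??
███···██??
···♥··██??
███···██??
████████??

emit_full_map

???██████
???██████
·███··★██
████···██
····♥··██
████···██
█████████
??███████
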